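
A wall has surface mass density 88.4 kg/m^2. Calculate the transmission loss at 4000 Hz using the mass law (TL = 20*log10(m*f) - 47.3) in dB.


Given values:
  m = 88.4 kg/m^2, f = 4000 Hz
Formula: TL = 20 * log10(m * f) - 47.3
Compute m * f = 88.4 * 4000 = 353600.0
Compute log10(353600.0) = 5.548512
Compute 20 * 5.548512 = 110.9702
TL = 110.9702 - 47.3 = 63.67

63.67 dB


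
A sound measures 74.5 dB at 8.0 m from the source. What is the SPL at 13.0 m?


Given values:
  SPL1 = 74.5 dB, r1 = 8.0 m, r2 = 13.0 m
Formula: SPL2 = SPL1 - 20 * log10(r2 / r1)
Compute ratio: r2 / r1 = 13.0 / 8.0 = 1.625
Compute log10: log10(1.625) = 0.210853
Compute drop: 20 * 0.210853 = 4.2171
SPL2 = 74.5 - 4.2171 = 70.28

70.28 dB


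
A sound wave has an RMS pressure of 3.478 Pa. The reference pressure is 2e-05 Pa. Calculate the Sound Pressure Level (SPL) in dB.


Given values:
  p = 3.478 Pa
  p_ref = 2e-05 Pa
Formula: SPL = 20 * log10(p / p_ref)
Compute ratio: p / p_ref = 3.478 / 2e-05 = 173900
Compute log10: log10(173900) = 5.2403
Multiply: SPL = 20 * 5.2403 = 104.81

104.81 dB


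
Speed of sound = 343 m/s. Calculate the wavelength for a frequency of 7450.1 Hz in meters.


Given values:
  c = 343 m/s, f = 7450.1 Hz
Formula: lambda = c / f
lambda = 343 / 7450.1
lambda = 0.046

0.046 m


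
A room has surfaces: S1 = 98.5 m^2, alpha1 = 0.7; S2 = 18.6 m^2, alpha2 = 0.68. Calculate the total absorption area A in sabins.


Given surfaces:
  Surface 1: 98.5 * 0.7 = 68.95
  Surface 2: 18.6 * 0.68 = 12.648
Formula: A = sum(Si * alpha_i)
A = 68.95 + 12.648
A = 81.6

81.6 sabins


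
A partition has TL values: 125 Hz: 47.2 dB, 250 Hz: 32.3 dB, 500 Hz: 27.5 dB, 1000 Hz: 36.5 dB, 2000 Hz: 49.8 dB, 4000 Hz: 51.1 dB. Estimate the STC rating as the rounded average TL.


Given TL values at each frequency:
  125 Hz: 47.2 dB
  250 Hz: 32.3 dB
  500 Hz: 27.5 dB
  1000 Hz: 36.5 dB
  2000 Hz: 49.8 dB
  4000 Hz: 51.1 dB
Formula: STC ~ round(average of TL values)
Sum = 47.2 + 32.3 + 27.5 + 36.5 + 49.8 + 51.1 = 244.4
Average = 244.4 / 6 = 40.73
Rounded: 41

41


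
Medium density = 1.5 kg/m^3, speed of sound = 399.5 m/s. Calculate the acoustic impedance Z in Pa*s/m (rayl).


Given values:
  rho = 1.5 kg/m^3
  c = 399.5 m/s
Formula: Z = rho * c
Z = 1.5 * 399.5
Z = 599.25

599.25 rayl


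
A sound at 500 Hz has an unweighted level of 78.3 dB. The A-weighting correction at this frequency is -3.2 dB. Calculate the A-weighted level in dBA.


Given values:
  SPL = 78.3 dB
  A-weighting at 500 Hz = -3.2 dB
Formula: L_A = SPL + A_weight
L_A = 78.3 + (-3.2)
L_A = 75.1

75.1 dBA


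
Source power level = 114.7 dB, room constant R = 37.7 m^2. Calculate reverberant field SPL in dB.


Given values:
  Lw = 114.7 dB, R = 37.7 m^2
Formula: SPL = Lw + 10 * log10(4 / R)
Compute 4 / R = 4 / 37.7 = 0.106101
Compute 10 * log10(0.106101) = -9.7428
SPL = 114.7 + (-9.7428) = 104.96

104.96 dB


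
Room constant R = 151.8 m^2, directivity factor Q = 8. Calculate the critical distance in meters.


Given values:
  R = 151.8 m^2, Q = 8
Formula: d_c = 0.141 * sqrt(Q * R)
Compute Q * R = 8 * 151.8 = 1214.4
Compute sqrt(1214.4) = 34.8482
d_c = 0.141 * 34.8482 = 4.914

4.914 m


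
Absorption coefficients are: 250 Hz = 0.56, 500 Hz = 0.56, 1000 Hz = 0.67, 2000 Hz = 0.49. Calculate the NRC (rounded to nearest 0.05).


Given values:
  a_250 = 0.56, a_500 = 0.56
  a_1000 = 0.67, a_2000 = 0.49
Formula: NRC = (a250 + a500 + a1000 + a2000) / 4
Sum = 0.56 + 0.56 + 0.67 + 0.49 = 2.28
NRC = 2.28 / 4 = 0.57
Rounded to nearest 0.05: 0.55

0.55


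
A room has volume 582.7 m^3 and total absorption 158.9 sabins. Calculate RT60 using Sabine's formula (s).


Given values:
  V = 582.7 m^3
  A = 158.9 sabins
Formula: RT60 = 0.161 * V / A
Numerator: 0.161 * 582.7 = 93.8147
RT60 = 93.8147 / 158.9 = 0.59

0.59 s


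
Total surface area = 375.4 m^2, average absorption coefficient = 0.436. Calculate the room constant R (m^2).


Given values:
  S = 375.4 m^2, alpha = 0.436
Formula: R = S * alpha / (1 - alpha)
Numerator: 375.4 * 0.436 = 163.6744
Denominator: 1 - 0.436 = 0.564
R = 163.6744 / 0.564 = 290.2

290.2 m^2


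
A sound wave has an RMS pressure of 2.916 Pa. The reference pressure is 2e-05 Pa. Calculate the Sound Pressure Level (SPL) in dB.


Given values:
  p = 2.916 Pa
  p_ref = 2e-05 Pa
Formula: SPL = 20 * log10(p / p_ref)
Compute ratio: p / p_ref = 2.916 / 2e-05 = 145800
Compute log10: log10(145800) = 5.163758
Multiply: SPL = 20 * 5.163758 = 103.28

103.28 dB


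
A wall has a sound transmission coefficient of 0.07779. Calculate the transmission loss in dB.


Given values:
  tau = 0.07779
Formula: TL = 10 * log10(1 / tau)
Compute 1 / tau = 1 / 0.07779 = 12.8551
Compute log10(12.8551) = 1.109075
TL = 10 * 1.109075 = 11.09

11.09 dB


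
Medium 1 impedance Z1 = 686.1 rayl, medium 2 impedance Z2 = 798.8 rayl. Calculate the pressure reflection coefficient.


Given values:
  Z1 = 686.1 rayl, Z2 = 798.8 rayl
Formula: R = (Z2 - Z1) / (Z2 + Z1)
Numerator: Z2 - Z1 = 798.8 - 686.1 = 112.7
Denominator: Z2 + Z1 = 798.8 + 686.1 = 1484.9
R = 112.7 / 1484.9 = 0.0759

0.0759


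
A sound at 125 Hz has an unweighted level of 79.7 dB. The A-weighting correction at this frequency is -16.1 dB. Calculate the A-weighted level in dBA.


Given values:
  SPL = 79.7 dB
  A-weighting at 125 Hz = -16.1 dB
Formula: L_A = SPL + A_weight
L_A = 79.7 + (-16.1)
L_A = 63.6

63.6 dBA


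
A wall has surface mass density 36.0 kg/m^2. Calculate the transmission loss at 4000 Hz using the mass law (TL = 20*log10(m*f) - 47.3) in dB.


Given values:
  m = 36.0 kg/m^2, f = 4000 Hz
Formula: TL = 20 * log10(m * f) - 47.3
Compute m * f = 36.0 * 4000 = 144000.0
Compute log10(144000.0) = 5.158362
Compute 20 * 5.158362 = 103.1672
TL = 103.1672 - 47.3 = 55.87

55.87 dB


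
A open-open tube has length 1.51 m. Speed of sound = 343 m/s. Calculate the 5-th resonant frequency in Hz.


Given values:
  Tube type: open-open, L = 1.51 m, c = 343 m/s, n = 5
Formula: f_n = n * c / (2 * L)
Compute 2 * L = 2 * 1.51 = 3.02
f = 5 * 343 / 3.02
f = 567.88

567.88 Hz


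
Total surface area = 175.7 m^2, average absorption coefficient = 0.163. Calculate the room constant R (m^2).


Given values:
  S = 175.7 m^2, alpha = 0.163
Formula: R = S * alpha / (1 - alpha)
Numerator: 175.7 * 0.163 = 28.6391
Denominator: 1 - 0.163 = 0.837
R = 28.6391 / 0.837 = 34.22

34.22 m^2


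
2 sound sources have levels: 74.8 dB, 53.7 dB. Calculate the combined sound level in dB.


Formula: L_total = 10 * log10( sum(10^(Li/10)) )
  Source 1: 10^(74.8/10) = 30199517.204
  Source 2: 10^(53.7/10) = 234422.8815
Sum of linear values = 30433940.0855
L_total = 10 * log10(30433940.0855) = 74.83

74.83 dB


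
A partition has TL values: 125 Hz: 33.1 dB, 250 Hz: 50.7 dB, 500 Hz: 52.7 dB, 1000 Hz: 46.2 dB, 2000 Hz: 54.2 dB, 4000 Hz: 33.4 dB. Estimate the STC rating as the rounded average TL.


Given TL values at each frequency:
  125 Hz: 33.1 dB
  250 Hz: 50.7 dB
  500 Hz: 52.7 dB
  1000 Hz: 46.2 dB
  2000 Hz: 54.2 dB
  4000 Hz: 33.4 dB
Formula: STC ~ round(average of TL values)
Sum = 33.1 + 50.7 + 52.7 + 46.2 + 54.2 + 33.4 = 270.3
Average = 270.3 / 6 = 45.05
Rounded: 45

45


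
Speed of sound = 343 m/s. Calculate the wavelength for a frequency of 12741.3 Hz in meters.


Given values:
  c = 343 m/s, f = 12741.3 Hz
Formula: lambda = c / f
lambda = 343 / 12741.3
lambda = 0.0269

0.0269 m


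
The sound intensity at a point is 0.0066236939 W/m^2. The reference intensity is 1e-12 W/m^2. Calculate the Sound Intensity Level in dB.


Given values:
  I = 0.0066236939 W/m^2
  I_ref = 1e-12 W/m^2
Formula: SIL = 10 * log10(I / I_ref)
Compute ratio: I / I_ref = 6623693900
Compute log10: log10(6623693900) = 9.8211
Multiply: SIL = 10 * 9.8211 = 98.21

98.21 dB


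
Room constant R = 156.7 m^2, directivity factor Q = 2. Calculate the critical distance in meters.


Given values:
  R = 156.7 m^2, Q = 2
Formula: d_c = 0.141 * sqrt(Q * R)
Compute Q * R = 2 * 156.7 = 313.4
Compute sqrt(313.4) = 17.7031
d_c = 0.141 * 17.7031 = 2.496

2.496 m


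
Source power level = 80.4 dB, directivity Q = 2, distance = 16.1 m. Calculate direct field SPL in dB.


Given values:
  Lw = 80.4 dB, Q = 2, r = 16.1 m
Formula: SPL = Lw + 10 * log10(Q / (4 * pi * r^2))
Compute 4 * pi * r^2 = 4 * pi * 16.1^2 = 3257.3289
Compute Q / denom = 2 / 3257.3289 = 0.000614
Compute 10 * log10(0.000614) = -32.1183
SPL = 80.4 + (-32.1183) = 48.28

48.28 dB


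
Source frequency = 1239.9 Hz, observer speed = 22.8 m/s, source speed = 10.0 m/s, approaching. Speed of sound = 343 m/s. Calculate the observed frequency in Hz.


Given values:
  f_s = 1239.9 Hz, v_o = 22.8 m/s, v_s = 10.0 m/s
  Direction: approaching
Formula: f_o = f_s * (c + v_o) / (c - v_s)
Numerator: c + v_o = 343 + 22.8 = 365.8
Denominator: c - v_s = 343 - 10.0 = 333.0
f_o = 1239.9 * 365.8 / 333.0 = 1362.03

1362.03 Hz


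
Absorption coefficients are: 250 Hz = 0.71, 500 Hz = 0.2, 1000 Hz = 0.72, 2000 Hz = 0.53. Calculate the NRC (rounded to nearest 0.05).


Given values:
  a_250 = 0.71, a_500 = 0.2
  a_1000 = 0.72, a_2000 = 0.53
Formula: NRC = (a250 + a500 + a1000 + a2000) / 4
Sum = 0.71 + 0.2 + 0.72 + 0.53 = 2.16
NRC = 2.16 / 4 = 0.54
Rounded to nearest 0.05: 0.55

0.55


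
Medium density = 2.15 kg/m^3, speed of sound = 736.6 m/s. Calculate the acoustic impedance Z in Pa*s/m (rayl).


Given values:
  rho = 2.15 kg/m^3
  c = 736.6 m/s
Formula: Z = rho * c
Z = 2.15 * 736.6
Z = 1583.69

1583.69 rayl


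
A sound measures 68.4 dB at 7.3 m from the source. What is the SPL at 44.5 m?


Given values:
  SPL1 = 68.4 dB, r1 = 7.3 m, r2 = 44.5 m
Formula: SPL2 = SPL1 - 20 * log10(r2 / r1)
Compute ratio: r2 / r1 = 44.5 / 7.3 = 6.0959
Compute log10: log10(6.0959) = 0.785038
Compute drop: 20 * 0.785038 = 15.7008
SPL2 = 68.4 - 15.7008 = 52.7

52.7 dB


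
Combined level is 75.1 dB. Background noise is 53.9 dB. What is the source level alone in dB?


Given values:
  L_total = 75.1 dB, L_bg = 53.9 dB
Formula: L_source = 10 * log10(10^(L_total/10) - 10^(L_bg/10))
Convert to linear:
  10^(75.1/10) = 32359365.693
  10^(53.9/10) = 245470.8916
Difference: 32359365.693 - 245470.8916 = 32113894.8014
L_source = 10 * log10(32113894.8014) = 75.07

75.07 dB


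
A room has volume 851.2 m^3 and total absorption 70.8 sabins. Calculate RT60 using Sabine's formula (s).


Given values:
  V = 851.2 m^3
  A = 70.8 sabins
Formula: RT60 = 0.161 * V / A
Numerator: 0.161 * 851.2 = 137.0432
RT60 = 137.0432 / 70.8 = 1.936

1.936 s


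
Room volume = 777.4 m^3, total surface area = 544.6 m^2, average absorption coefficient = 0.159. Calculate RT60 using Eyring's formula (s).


Given values:
  V = 777.4 m^3, S = 544.6 m^2, alpha = 0.159
Formula: RT60 = 0.161 * V / (-S * ln(1 - alpha))
Compute ln(1 - 0.159) = ln(0.841) = -0.173164
Denominator: -544.6 * -0.173164 = 94.3051
Numerator: 0.161 * 777.4 = 125.1614
RT60 = 125.1614 / 94.3051 = 1.327

1.327 s


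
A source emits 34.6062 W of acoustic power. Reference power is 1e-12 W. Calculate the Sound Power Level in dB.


Given values:
  W = 34.6062 W
  W_ref = 1e-12 W
Formula: SWL = 10 * log10(W / W_ref)
Compute ratio: W / W_ref = 34606200000000
Compute log10: log10(34606200000000) = 13.539154
Multiply: SWL = 10 * 13.539154 = 135.39

135.39 dB


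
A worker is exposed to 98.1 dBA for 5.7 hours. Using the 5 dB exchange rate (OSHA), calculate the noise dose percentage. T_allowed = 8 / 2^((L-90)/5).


Given values:
  L = 98.1 dBA, T = 5.7 hours
Formula: T_allowed = 8 / 2^((L - 90) / 5)
Compute exponent: (98.1 - 90) / 5 = 1.62
Compute 2^(1.62) = 3.07375
T_allowed = 8 / 3.07375 = 2.602684 hours
Dose = (T / T_allowed) * 100
Dose = (5.7 / 2.602684) * 100 = 219.0

219.0 %


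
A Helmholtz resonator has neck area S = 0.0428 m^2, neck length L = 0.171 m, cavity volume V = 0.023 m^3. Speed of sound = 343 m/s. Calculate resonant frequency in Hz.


Given values:
  S = 0.0428 m^2, L = 0.171 m, V = 0.023 m^3, c = 343 m/s
Formula: f = (c / (2*pi)) * sqrt(S / (V * L))
Compute V * L = 0.023 * 0.171 = 0.003933
Compute S / (V * L) = 0.0428 / 0.003933 = 10.8823
Compute sqrt(10.8823) = 3.298833
Compute c / (2*pi) = 343 / 6.283185 = 54.590148
f = 54.590148 * 3.298833 = 180.08

180.08 Hz


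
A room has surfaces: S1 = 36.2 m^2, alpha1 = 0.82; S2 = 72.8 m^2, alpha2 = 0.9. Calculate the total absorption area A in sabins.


Given surfaces:
  Surface 1: 36.2 * 0.82 = 29.684
  Surface 2: 72.8 * 0.9 = 65.52
Formula: A = sum(Si * alpha_i)
A = 29.684 + 65.52
A = 95.2

95.2 sabins


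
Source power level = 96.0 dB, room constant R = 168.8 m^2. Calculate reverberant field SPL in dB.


Given values:
  Lw = 96.0 dB, R = 168.8 m^2
Formula: SPL = Lw + 10 * log10(4 / R)
Compute 4 / R = 4 / 168.8 = 0.023697
Compute 10 * log10(0.023697) = -16.2531
SPL = 96.0 + (-16.2531) = 79.75

79.75 dB


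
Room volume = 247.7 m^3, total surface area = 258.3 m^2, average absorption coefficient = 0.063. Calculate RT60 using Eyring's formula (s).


Given values:
  V = 247.7 m^3, S = 258.3 m^2, alpha = 0.063
Formula: RT60 = 0.161 * V / (-S * ln(1 - alpha))
Compute ln(1 - 0.063) = ln(0.937) = -0.065072
Denominator: -258.3 * -0.065072 = 16.8081
Numerator: 0.161 * 247.7 = 39.8797
RT60 = 39.8797 / 16.8081 = 2.373

2.373 s


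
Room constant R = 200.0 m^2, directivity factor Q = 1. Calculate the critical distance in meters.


Given values:
  R = 200.0 m^2, Q = 1
Formula: d_c = 0.141 * sqrt(Q * R)
Compute Q * R = 1 * 200.0 = 200.0
Compute sqrt(200.0) = 14.1421
d_c = 0.141 * 14.1421 = 1.994

1.994 m


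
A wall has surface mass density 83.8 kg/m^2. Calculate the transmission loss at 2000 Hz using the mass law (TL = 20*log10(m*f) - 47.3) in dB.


Given values:
  m = 83.8 kg/m^2, f = 2000 Hz
Formula: TL = 20 * log10(m * f) - 47.3
Compute m * f = 83.8 * 2000 = 167600.0
Compute log10(167600.0) = 5.224274
Compute 20 * 5.224274 = 104.4855
TL = 104.4855 - 47.3 = 57.19

57.19 dB


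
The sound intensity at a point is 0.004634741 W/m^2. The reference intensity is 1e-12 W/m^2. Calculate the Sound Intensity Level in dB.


Given values:
  I = 0.004634741 W/m^2
  I_ref = 1e-12 W/m^2
Formula: SIL = 10 * log10(I / I_ref)
Compute ratio: I / I_ref = 4634741000
Compute log10: log10(4634741000) = 9.666025
Multiply: SIL = 10 * 9.666025 = 96.66

96.66 dB


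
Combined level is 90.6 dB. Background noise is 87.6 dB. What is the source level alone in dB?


Given values:
  L_total = 90.6 dB, L_bg = 87.6 dB
Formula: L_source = 10 * log10(10^(L_total/10) - 10^(L_bg/10))
Convert to linear:
  10^(90.6/10) = 1148153621.4969
  10^(87.6/10) = 575439937.3372
Difference: 1148153621.4969 - 575439937.3372 = 572713684.1597
L_source = 10 * log10(572713684.1597) = 87.58

87.58 dB


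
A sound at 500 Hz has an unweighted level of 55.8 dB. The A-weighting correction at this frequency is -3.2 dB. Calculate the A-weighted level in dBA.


Given values:
  SPL = 55.8 dB
  A-weighting at 500 Hz = -3.2 dB
Formula: L_A = SPL + A_weight
L_A = 55.8 + (-3.2)
L_A = 52.6

52.6 dBA


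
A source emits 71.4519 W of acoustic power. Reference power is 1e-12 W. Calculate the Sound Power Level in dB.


Given values:
  W = 71.4519 W
  W_ref = 1e-12 W
Formula: SWL = 10 * log10(W / W_ref)
Compute ratio: W / W_ref = 71451900000000
Compute log10: log10(71451900000000) = 13.854014
Multiply: SWL = 10 * 13.854014 = 138.54

138.54 dB


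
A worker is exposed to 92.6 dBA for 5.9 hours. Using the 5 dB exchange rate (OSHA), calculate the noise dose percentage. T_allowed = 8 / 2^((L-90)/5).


Given values:
  L = 92.6 dBA, T = 5.9 hours
Formula: T_allowed = 8 / 2^((L - 90) / 5)
Compute exponent: (92.6 - 90) / 5 = 0.52
Compute 2^(0.52) = 1.433955
T_allowed = 8 / 1.433955 = 5.578976 hours
Dose = (T / T_allowed) * 100
Dose = (5.9 / 5.578976) * 100 = 105.75

105.75 %


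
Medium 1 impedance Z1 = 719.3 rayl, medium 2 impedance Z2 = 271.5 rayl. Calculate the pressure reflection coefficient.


Given values:
  Z1 = 719.3 rayl, Z2 = 271.5 rayl
Formula: R = (Z2 - Z1) / (Z2 + Z1)
Numerator: Z2 - Z1 = 271.5 - 719.3 = -447.8
Denominator: Z2 + Z1 = 271.5 + 719.3 = 990.8
R = -447.8 / 990.8 = -0.452

-0.452


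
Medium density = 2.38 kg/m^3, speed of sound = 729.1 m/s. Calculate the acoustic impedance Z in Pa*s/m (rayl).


Given values:
  rho = 2.38 kg/m^3
  c = 729.1 m/s
Formula: Z = rho * c
Z = 2.38 * 729.1
Z = 1735.26

1735.26 rayl


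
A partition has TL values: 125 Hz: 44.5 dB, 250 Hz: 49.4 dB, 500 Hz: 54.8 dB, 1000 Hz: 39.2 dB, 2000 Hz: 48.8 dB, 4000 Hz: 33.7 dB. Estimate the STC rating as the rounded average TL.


Given TL values at each frequency:
  125 Hz: 44.5 dB
  250 Hz: 49.4 dB
  500 Hz: 54.8 dB
  1000 Hz: 39.2 dB
  2000 Hz: 48.8 dB
  4000 Hz: 33.7 dB
Formula: STC ~ round(average of TL values)
Sum = 44.5 + 49.4 + 54.8 + 39.2 + 48.8 + 33.7 = 270.4
Average = 270.4 / 6 = 45.07
Rounded: 45

45


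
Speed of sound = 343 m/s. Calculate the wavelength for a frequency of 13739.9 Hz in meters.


Given values:
  c = 343 m/s, f = 13739.9 Hz
Formula: lambda = c / f
lambda = 343 / 13739.9
lambda = 0.025

0.025 m


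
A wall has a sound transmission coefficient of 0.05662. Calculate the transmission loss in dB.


Given values:
  tau = 0.05662
Formula: TL = 10 * log10(1 / tau)
Compute 1 / tau = 1 / 0.05662 = 17.6616
Compute log10(17.6616) = 1.24703
TL = 10 * 1.24703 = 12.47

12.47 dB


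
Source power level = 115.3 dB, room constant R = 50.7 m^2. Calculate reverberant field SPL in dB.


Given values:
  Lw = 115.3 dB, R = 50.7 m^2
Formula: SPL = Lw + 10 * log10(4 / R)
Compute 4 / R = 4 / 50.7 = 0.078895
Compute 10 * log10(0.078895) = -11.0295
SPL = 115.3 + (-11.0295) = 104.27

104.27 dB


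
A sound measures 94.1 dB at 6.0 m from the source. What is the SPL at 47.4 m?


Given values:
  SPL1 = 94.1 dB, r1 = 6.0 m, r2 = 47.4 m
Formula: SPL2 = SPL1 - 20 * log10(r2 / r1)
Compute ratio: r2 / r1 = 47.4 / 6.0 = 7.9
Compute log10: log10(7.9) = 0.897627
Compute drop: 20 * 0.897627 = 17.9525
SPL2 = 94.1 - 17.9525 = 76.15

76.15 dB


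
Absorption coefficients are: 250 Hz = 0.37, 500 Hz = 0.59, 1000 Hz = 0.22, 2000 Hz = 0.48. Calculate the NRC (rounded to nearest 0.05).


Given values:
  a_250 = 0.37, a_500 = 0.59
  a_1000 = 0.22, a_2000 = 0.48
Formula: NRC = (a250 + a500 + a1000 + a2000) / 4
Sum = 0.37 + 0.59 + 0.22 + 0.48 = 1.66
NRC = 1.66 / 4 = 0.415
Rounded to nearest 0.05: 0.4

0.4


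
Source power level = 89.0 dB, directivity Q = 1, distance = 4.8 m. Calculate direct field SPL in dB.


Given values:
  Lw = 89.0 dB, Q = 1, r = 4.8 m
Formula: SPL = Lw + 10 * log10(Q / (4 * pi * r^2))
Compute 4 * pi * r^2 = 4 * pi * 4.8^2 = 289.5292
Compute Q / denom = 1 / 289.5292 = 0.00345388
Compute 10 * log10(0.00345388) = -24.6169
SPL = 89.0 + (-24.6169) = 64.38

64.38 dB


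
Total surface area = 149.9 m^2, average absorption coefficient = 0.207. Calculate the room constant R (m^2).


Given values:
  S = 149.9 m^2, alpha = 0.207
Formula: R = S * alpha / (1 - alpha)
Numerator: 149.9 * 0.207 = 31.0293
Denominator: 1 - 0.207 = 0.793
R = 31.0293 / 0.793 = 39.13

39.13 m^2


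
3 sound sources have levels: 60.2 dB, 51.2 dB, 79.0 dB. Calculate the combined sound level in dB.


Formula: L_total = 10 * log10( sum(10^(Li/10)) )
  Source 1: 10^(60.2/10) = 1047128.5481
  Source 2: 10^(51.2/10) = 131825.6739
  Source 3: 10^(79.0/10) = 79432823.4724
Sum of linear values = 80611777.6944
L_total = 10 * log10(80611777.6944) = 79.06

79.06 dB


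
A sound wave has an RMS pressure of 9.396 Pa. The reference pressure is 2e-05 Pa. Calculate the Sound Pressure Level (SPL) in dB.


Given values:
  p = 9.396 Pa
  p_ref = 2e-05 Pa
Formula: SPL = 20 * log10(p / p_ref)
Compute ratio: p / p_ref = 9.396 / 2e-05 = 469800
Compute log10: log10(469800) = 5.671913
Multiply: SPL = 20 * 5.671913 = 113.44

113.44 dB


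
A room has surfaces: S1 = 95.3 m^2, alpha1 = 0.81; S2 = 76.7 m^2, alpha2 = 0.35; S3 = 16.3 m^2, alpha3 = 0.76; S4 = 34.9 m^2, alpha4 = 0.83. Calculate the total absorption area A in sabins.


Given surfaces:
  Surface 1: 95.3 * 0.81 = 77.193
  Surface 2: 76.7 * 0.35 = 26.845
  Surface 3: 16.3 * 0.76 = 12.388
  Surface 4: 34.9 * 0.83 = 28.967
Formula: A = sum(Si * alpha_i)
A = 77.193 + 26.845 + 12.388 + 28.967
A = 145.39

145.39 sabins


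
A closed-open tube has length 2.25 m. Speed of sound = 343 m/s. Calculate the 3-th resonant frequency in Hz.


Given values:
  Tube type: closed-open, L = 2.25 m, c = 343 m/s, n = 3
Formula: f_n = (2n - 1) * c / (4 * L)
Compute 2n - 1 = 2*3 - 1 = 5
Compute 4 * L = 4 * 2.25 = 9.0
f = 5 * 343 / 9.0
f = 190.56

190.56 Hz


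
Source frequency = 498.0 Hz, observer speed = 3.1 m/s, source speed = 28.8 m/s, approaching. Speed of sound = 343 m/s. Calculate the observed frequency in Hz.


Given values:
  f_s = 498.0 Hz, v_o = 3.1 m/s, v_s = 28.8 m/s
  Direction: approaching
Formula: f_o = f_s * (c + v_o) / (c - v_s)
Numerator: c + v_o = 343 + 3.1 = 346.1
Denominator: c - v_s = 343 - 28.8 = 314.2
f_o = 498.0 * 346.1 / 314.2 = 548.56

548.56 Hz


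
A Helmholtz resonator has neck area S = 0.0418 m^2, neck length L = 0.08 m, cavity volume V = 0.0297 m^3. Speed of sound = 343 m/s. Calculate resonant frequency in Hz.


Given values:
  S = 0.0418 m^2, L = 0.08 m, V = 0.0297 m^3, c = 343 m/s
Formula: f = (c / (2*pi)) * sqrt(S / (V * L))
Compute V * L = 0.0297 * 0.08 = 0.002376
Compute S / (V * L) = 0.0418 / 0.002376 = 17.5926
Compute sqrt(17.5926) = 4.194353
Compute c / (2*pi) = 343 / 6.283185 = 54.590148
f = 54.590148 * 4.194353 = 228.97

228.97 Hz


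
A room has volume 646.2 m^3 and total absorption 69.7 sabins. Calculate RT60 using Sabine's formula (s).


Given values:
  V = 646.2 m^3
  A = 69.7 sabins
Formula: RT60 = 0.161 * V / A
Numerator: 0.161 * 646.2 = 104.0382
RT60 = 104.0382 / 69.7 = 1.493

1.493 s


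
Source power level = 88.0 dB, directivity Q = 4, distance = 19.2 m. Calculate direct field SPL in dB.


Given values:
  Lw = 88.0 dB, Q = 4, r = 19.2 m
Formula: SPL = Lw + 10 * log10(Q / (4 * pi * r^2))
Compute 4 * pi * r^2 = 4 * pi * 19.2^2 = 4632.4669
Compute Q / denom = 4 / 4632.4669 = 0.00086347
Compute 10 * log10(0.00086347) = -30.6375
SPL = 88.0 + (-30.6375) = 57.36

57.36 dB


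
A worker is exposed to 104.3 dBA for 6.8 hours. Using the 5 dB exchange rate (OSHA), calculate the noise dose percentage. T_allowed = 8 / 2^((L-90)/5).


Given values:
  L = 104.3 dBA, T = 6.8 hours
Formula: T_allowed = 8 / 2^((L - 90) / 5)
Compute exponent: (104.3 - 90) / 5 = 2.86
Compute 2^(2.86) = 7.260153
T_allowed = 8 / 7.260153 = 1.101905 hours
Dose = (T / T_allowed) * 100
Dose = (6.8 / 1.101905) * 100 = 617.11

617.11 %


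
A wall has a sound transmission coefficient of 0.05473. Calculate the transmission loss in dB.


Given values:
  tau = 0.05473
Formula: TL = 10 * log10(1 / tau)
Compute 1 / tau = 1 / 0.05473 = 18.2715
Compute log10(18.2715) = 1.261774
TL = 10 * 1.261774 = 12.62

12.62 dB


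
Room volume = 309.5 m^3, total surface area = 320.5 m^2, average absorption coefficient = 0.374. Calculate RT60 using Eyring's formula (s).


Given values:
  V = 309.5 m^3, S = 320.5 m^2, alpha = 0.374
Formula: RT60 = 0.161 * V / (-S * ln(1 - alpha))
Compute ln(1 - 0.374) = ln(0.626) = -0.468405
Denominator: -320.5 * -0.468405 = 150.1238
Numerator: 0.161 * 309.5 = 49.8295
RT60 = 49.8295 / 150.1238 = 0.332

0.332 s


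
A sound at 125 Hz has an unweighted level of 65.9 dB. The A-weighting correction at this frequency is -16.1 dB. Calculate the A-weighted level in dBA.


Given values:
  SPL = 65.9 dB
  A-weighting at 125 Hz = -16.1 dB
Formula: L_A = SPL + A_weight
L_A = 65.9 + (-16.1)
L_A = 49.8

49.8 dBA


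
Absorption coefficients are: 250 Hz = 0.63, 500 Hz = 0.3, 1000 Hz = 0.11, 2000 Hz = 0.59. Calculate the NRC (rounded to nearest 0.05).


Given values:
  a_250 = 0.63, a_500 = 0.3
  a_1000 = 0.11, a_2000 = 0.59
Formula: NRC = (a250 + a500 + a1000 + a2000) / 4
Sum = 0.63 + 0.3 + 0.11 + 0.59 = 1.63
NRC = 1.63 / 4 = 0.4075
Rounded to nearest 0.05: 0.4

0.4


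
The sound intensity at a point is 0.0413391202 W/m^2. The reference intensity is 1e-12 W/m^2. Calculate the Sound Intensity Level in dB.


Given values:
  I = 0.0413391202 W/m^2
  I_ref = 1e-12 W/m^2
Formula: SIL = 10 * log10(I / I_ref)
Compute ratio: I / I_ref = 41339120200
Compute log10: log10(41339120200) = 10.616361
Multiply: SIL = 10 * 10.616361 = 106.16

106.16 dB


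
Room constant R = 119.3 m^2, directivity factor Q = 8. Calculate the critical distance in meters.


Given values:
  R = 119.3 m^2, Q = 8
Formula: d_c = 0.141 * sqrt(Q * R)
Compute Q * R = 8 * 119.3 = 954.4
Compute sqrt(954.4) = 30.8934
d_c = 0.141 * 30.8934 = 4.356

4.356 m


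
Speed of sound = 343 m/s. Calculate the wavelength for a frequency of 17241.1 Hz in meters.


Given values:
  c = 343 m/s, f = 17241.1 Hz
Formula: lambda = c / f
lambda = 343 / 17241.1
lambda = 0.0199

0.0199 m


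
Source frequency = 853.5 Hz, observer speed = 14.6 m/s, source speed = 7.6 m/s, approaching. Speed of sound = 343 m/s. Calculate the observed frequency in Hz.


Given values:
  f_s = 853.5 Hz, v_o = 14.6 m/s, v_s = 7.6 m/s
  Direction: approaching
Formula: f_o = f_s * (c + v_o) / (c - v_s)
Numerator: c + v_o = 343 + 14.6 = 357.6
Denominator: c - v_s = 343 - 7.6 = 335.4
f_o = 853.5 * 357.6 / 335.4 = 909.99

909.99 Hz


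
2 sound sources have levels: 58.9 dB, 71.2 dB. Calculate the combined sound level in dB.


Formula: L_total = 10 * log10( sum(10^(Li/10)) )
  Source 1: 10^(58.9/10) = 776247.1166
  Source 2: 10^(71.2/10) = 13182567.3856
Sum of linear values = 13958814.5022
L_total = 10 * log10(13958814.5022) = 71.45

71.45 dB


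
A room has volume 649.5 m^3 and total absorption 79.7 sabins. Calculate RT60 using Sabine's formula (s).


Given values:
  V = 649.5 m^3
  A = 79.7 sabins
Formula: RT60 = 0.161 * V / A
Numerator: 0.161 * 649.5 = 104.5695
RT60 = 104.5695 / 79.7 = 1.312

1.312 s


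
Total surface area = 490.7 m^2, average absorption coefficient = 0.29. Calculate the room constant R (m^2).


Given values:
  S = 490.7 m^2, alpha = 0.29
Formula: R = S * alpha / (1 - alpha)
Numerator: 490.7 * 0.29 = 142.303
Denominator: 1 - 0.29 = 0.71
R = 142.303 / 0.71 = 200.43

200.43 m^2


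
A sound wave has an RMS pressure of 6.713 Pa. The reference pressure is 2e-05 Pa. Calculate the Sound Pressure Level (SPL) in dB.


Given values:
  p = 6.713 Pa
  p_ref = 2e-05 Pa
Formula: SPL = 20 * log10(p / p_ref)
Compute ratio: p / p_ref = 6.713 / 2e-05 = 335650
Compute log10: log10(335650) = 5.525887
Multiply: SPL = 20 * 5.525887 = 110.52

110.52 dB


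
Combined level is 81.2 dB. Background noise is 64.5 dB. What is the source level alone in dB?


Given values:
  L_total = 81.2 dB, L_bg = 64.5 dB
Formula: L_source = 10 * log10(10^(L_total/10) - 10^(L_bg/10))
Convert to linear:
  10^(81.2/10) = 131825673.8556
  10^(64.5/10) = 2818382.9313
Difference: 131825673.8556 - 2818382.9313 = 129007290.9243
L_source = 10 * log10(129007290.9243) = 81.11

81.11 dB


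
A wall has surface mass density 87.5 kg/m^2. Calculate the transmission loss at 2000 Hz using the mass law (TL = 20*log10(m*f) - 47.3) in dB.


Given values:
  m = 87.5 kg/m^2, f = 2000 Hz
Formula: TL = 20 * log10(m * f) - 47.3
Compute m * f = 87.5 * 2000 = 175000.0
Compute log10(175000.0) = 5.243038
Compute 20 * 5.243038 = 104.8608
TL = 104.8608 - 47.3 = 57.56

57.56 dB


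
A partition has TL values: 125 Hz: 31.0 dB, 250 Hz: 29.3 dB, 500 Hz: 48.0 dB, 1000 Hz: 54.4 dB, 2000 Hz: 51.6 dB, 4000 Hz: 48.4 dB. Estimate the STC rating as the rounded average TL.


Given TL values at each frequency:
  125 Hz: 31.0 dB
  250 Hz: 29.3 dB
  500 Hz: 48.0 dB
  1000 Hz: 54.4 dB
  2000 Hz: 51.6 dB
  4000 Hz: 48.4 dB
Formula: STC ~ round(average of TL values)
Sum = 31.0 + 29.3 + 48.0 + 54.4 + 51.6 + 48.4 = 262.7
Average = 262.7 / 6 = 43.78
Rounded: 44

44


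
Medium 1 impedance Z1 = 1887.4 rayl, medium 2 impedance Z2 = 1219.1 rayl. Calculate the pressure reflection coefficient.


Given values:
  Z1 = 1887.4 rayl, Z2 = 1219.1 rayl
Formula: R = (Z2 - Z1) / (Z2 + Z1)
Numerator: Z2 - Z1 = 1219.1 - 1887.4 = -668.3
Denominator: Z2 + Z1 = 1219.1 + 1887.4 = 3106.5
R = -668.3 / 3106.5 = -0.2151

-0.2151


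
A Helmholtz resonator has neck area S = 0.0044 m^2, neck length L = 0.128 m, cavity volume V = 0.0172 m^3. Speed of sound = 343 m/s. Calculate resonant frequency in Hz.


Given values:
  S = 0.0044 m^2, L = 0.128 m, V = 0.0172 m^3, c = 343 m/s
Formula: f = (c / (2*pi)) * sqrt(S / (V * L))
Compute V * L = 0.0172 * 0.128 = 0.0022016
Compute S / (V * L) = 0.0044 / 0.0022016 = 1.9985
Compute sqrt(1.9985) = 1.413683
Compute c / (2*pi) = 343 / 6.283185 = 54.590148
f = 54.590148 * 1.413683 = 77.17

77.17 Hz


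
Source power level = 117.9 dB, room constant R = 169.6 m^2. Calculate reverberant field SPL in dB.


Given values:
  Lw = 117.9 dB, R = 169.6 m^2
Formula: SPL = Lw + 10 * log10(4 / R)
Compute 4 / R = 4 / 169.6 = 0.023585
Compute 10 * log10(0.023585) = -16.2736
SPL = 117.9 + (-16.2736) = 101.63

101.63 dB


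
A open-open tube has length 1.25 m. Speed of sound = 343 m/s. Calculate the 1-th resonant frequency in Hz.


Given values:
  Tube type: open-open, L = 1.25 m, c = 343 m/s, n = 1
Formula: f_n = n * c / (2 * L)
Compute 2 * L = 2 * 1.25 = 2.5
f = 1 * 343 / 2.5
f = 137.2

137.2 Hz


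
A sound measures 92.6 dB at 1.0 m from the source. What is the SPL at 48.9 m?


Given values:
  SPL1 = 92.6 dB, r1 = 1.0 m, r2 = 48.9 m
Formula: SPL2 = SPL1 - 20 * log10(r2 / r1)
Compute ratio: r2 / r1 = 48.9 / 1.0 = 48.9
Compute log10: log10(48.9) = 1.689309
Compute drop: 20 * 1.689309 = 33.7862
SPL2 = 92.6 - 33.7862 = 58.81

58.81 dB


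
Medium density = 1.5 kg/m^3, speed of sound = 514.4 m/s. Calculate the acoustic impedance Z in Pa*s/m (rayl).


Given values:
  rho = 1.5 kg/m^3
  c = 514.4 m/s
Formula: Z = rho * c
Z = 1.5 * 514.4
Z = 771.6

771.6 rayl


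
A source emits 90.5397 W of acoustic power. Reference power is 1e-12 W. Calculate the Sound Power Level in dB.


Given values:
  W = 90.5397 W
  W_ref = 1e-12 W
Formula: SWL = 10 * log10(W / W_ref)
Compute ratio: W / W_ref = 90539700000000
Compute log10: log10(90539700000000) = 13.956839
Multiply: SWL = 10 * 13.956839 = 139.57

139.57 dB


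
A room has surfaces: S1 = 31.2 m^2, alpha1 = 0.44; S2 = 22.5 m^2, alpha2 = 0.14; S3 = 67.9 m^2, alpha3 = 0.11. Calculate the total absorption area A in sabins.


Given surfaces:
  Surface 1: 31.2 * 0.44 = 13.728
  Surface 2: 22.5 * 0.14 = 3.15
  Surface 3: 67.9 * 0.11 = 7.469
Formula: A = sum(Si * alpha_i)
A = 13.728 + 3.15 + 7.469
A = 24.35

24.35 sabins


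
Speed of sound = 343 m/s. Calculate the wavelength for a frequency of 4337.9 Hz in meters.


Given values:
  c = 343 m/s, f = 4337.9 Hz
Formula: lambda = c / f
lambda = 343 / 4337.9
lambda = 0.0791

0.0791 m


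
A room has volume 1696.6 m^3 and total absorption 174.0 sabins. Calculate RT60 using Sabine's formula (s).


Given values:
  V = 1696.6 m^3
  A = 174.0 sabins
Formula: RT60 = 0.161 * V / A
Numerator: 0.161 * 1696.6 = 273.1526
RT60 = 273.1526 / 174.0 = 1.57

1.57 s


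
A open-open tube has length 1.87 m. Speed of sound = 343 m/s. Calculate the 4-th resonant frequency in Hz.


Given values:
  Tube type: open-open, L = 1.87 m, c = 343 m/s, n = 4
Formula: f_n = n * c / (2 * L)
Compute 2 * L = 2 * 1.87 = 3.74
f = 4 * 343 / 3.74
f = 366.84

366.84 Hz


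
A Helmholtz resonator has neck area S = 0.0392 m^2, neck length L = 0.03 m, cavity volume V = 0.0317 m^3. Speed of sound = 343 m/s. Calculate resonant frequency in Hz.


Given values:
  S = 0.0392 m^2, L = 0.03 m, V = 0.0317 m^3, c = 343 m/s
Formula: f = (c / (2*pi)) * sqrt(S / (V * L))
Compute V * L = 0.0317 * 0.03 = 0.000951
Compute S / (V * L) = 0.0392 / 0.000951 = 41.2198
Compute sqrt(41.2198) = 6.420265
Compute c / (2*pi) = 343 / 6.283185 = 54.590148
f = 54.590148 * 6.420265 = 350.48

350.48 Hz


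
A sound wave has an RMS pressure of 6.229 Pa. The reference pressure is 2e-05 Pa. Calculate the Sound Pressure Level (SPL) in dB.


Given values:
  p = 6.229 Pa
  p_ref = 2e-05 Pa
Formula: SPL = 20 * log10(p / p_ref)
Compute ratio: p / p_ref = 6.229 / 2e-05 = 311450
Compute log10: log10(311450) = 5.493388
Multiply: SPL = 20 * 5.493388 = 109.87

109.87 dB


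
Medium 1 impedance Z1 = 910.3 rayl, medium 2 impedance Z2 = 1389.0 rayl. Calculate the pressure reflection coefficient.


Given values:
  Z1 = 910.3 rayl, Z2 = 1389.0 rayl
Formula: R = (Z2 - Z1) / (Z2 + Z1)
Numerator: Z2 - Z1 = 1389.0 - 910.3 = 478.7
Denominator: Z2 + Z1 = 1389.0 + 910.3 = 2299.3
R = 478.7 / 2299.3 = 0.2082

0.2082


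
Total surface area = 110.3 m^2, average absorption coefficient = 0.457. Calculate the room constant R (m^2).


Given values:
  S = 110.3 m^2, alpha = 0.457
Formula: R = S * alpha / (1 - alpha)
Numerator: 110.3 * 0.457 = 50.4071
Denominator: 1 - 0.457 = 0.543
R = 50.4071 / 0.543 = 92.83

92.83 m^2


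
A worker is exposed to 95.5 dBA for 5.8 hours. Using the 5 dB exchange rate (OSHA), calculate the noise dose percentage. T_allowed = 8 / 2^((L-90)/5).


Given values:
  L = 95.5 dBA, T = 5.8 hours
Formula: T_allowed = 8 / 2^((L - 90) / 5)
Compute exponent: (95.5 - 90) / 5 = 1.1
Compute 2^(1.1) = 2.143547
T_allowed = 8 / 2.143547 = 3.732132 hours
Dose = (T / T_allowed) * 100
Dose = (5.8 / 3.732132) * 100 = 155.41

155.41 %


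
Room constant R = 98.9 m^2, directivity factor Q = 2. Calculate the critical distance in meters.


Given values:
  R = 98.9 m^2, Q = 2
Formula: d_c = 0.141 * sqrt(Q * R)
Compute Q * R = 2 * 98.9 = 197.8
Compute sqrt(197.8) = 14.0641
d_c = 0.141 * 14.0641 = 1.983

1.983 m


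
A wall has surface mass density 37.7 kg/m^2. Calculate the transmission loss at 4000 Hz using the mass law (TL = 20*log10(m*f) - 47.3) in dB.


Given values:
  m = 37.7 kg/m^2, f = 4000 Hz
Formula: TL = 20 * log10(m * f) - 47.3
Compute m * f = 37.7 * 4000 = 150800.0
Compute log10(150800.0) = 5.178401
Compute 20 * 5.178401 = 103.568
TL = 103.568 - 47.3 = 56.27

56.27 dB


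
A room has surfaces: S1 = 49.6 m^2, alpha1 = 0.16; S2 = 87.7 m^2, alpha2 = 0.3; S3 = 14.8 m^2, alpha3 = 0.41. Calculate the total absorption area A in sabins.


Given surfaces:
  Surface 1: 49.6 * 0.16 = 7.936
  Surface 2: 87.7 * 0.3 = 26.31
  Surface 3: 14.8 * 0.41 = 6.068
Formula: A = sum(Si * alpha_i)
A = 7.936 + 26.31 + 6.068
A = 40.31

40.31 sabins


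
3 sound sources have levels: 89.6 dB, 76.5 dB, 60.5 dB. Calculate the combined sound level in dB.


Formula: L_total = 10 * log10( sum(10^(Li/10)) )
  Source 1: 10^(89.6/10) = 912010839.3559
  Source 2: 10^(76.5/10) = 44668359.2151
  Source 3: 10^(60.5/10) = 1122018.4543
Sum of linear values = 957801217.0253
L_total = 10 * log10(957801217.0253) = 89.81

89.81 dB


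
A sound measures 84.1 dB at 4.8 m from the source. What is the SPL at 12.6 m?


Given values:
  SPL1 = 84.1 dB, r1 = 4.8 m, r2 = 12.6 m
Formula: SPL2 = SPL1 - 20 * log10(r2 / r1)
Compute ratio: r2 / r1 = 12.6 / 4.8 = 2.625
Compute log10: log10(2.625) = 0.419129
Compute drop: 20 * 0.419129 = 8.3826
SPL2 = 84.1 - 8.3826 = 75.72

75.72 dB


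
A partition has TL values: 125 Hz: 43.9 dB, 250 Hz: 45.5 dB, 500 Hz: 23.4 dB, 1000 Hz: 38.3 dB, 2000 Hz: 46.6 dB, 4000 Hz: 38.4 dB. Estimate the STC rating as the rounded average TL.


Given TL values at each frequency:
  125 Hz: 43.9 dB
  250 Hz: 45.5 dB
  500 Hz: 23.4 dB
  1000 Hz: 38.3 dB
  2000 Hz: 46.6 dB
  4000 Hz: 38.4 dB
Formula: STC ~ round(average of TL values)
Sum = 43.9 + 45.5 + 23.4 + 38.3 + 46.6 + 38.4 = 236.1
Average = 236.1 / 6 = 39.35
Rounded: 39

39


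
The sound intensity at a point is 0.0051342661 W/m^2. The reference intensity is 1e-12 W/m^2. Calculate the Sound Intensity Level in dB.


Given values:
  I = 0.0051342661 W/m^2
  I_ref = 1e-12 W/m^2
Formula: SIL = 10 * log10(I / I_ref)
Compute ratio: I / I_ref = 5134266100
Compute log10: log10(5134266100) = 9.710478
Multiply: SIL = 10 * 9.710478 = 97.1

97.1 dB


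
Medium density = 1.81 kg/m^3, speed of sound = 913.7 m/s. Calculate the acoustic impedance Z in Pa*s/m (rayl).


Given values:
  rho = 1.81 kg/m^3
  c = 913.7 m/s
Formula: Z = rho * c
Z = 1.81 * 913.7
Z = 1653.8

1653.8 rayl


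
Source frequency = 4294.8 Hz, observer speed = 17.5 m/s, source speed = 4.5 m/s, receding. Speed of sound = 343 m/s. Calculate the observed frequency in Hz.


Given values:
  f_s = 4294.8 Hz, v_o = 17.5 m/s, v_s = 4.5 m/s
  Direction: receding
Formula: f_o = f_s * (c - v_o) / (c + v_s)
Numerator: c - v_o = 343 - 17.5 = 325.5
Denominator: c + v_s = 343 + 4.5 = 347.5
f_o = 4294.8 * 325.5 / 347.5 = 4022.9

4022.9 Hz


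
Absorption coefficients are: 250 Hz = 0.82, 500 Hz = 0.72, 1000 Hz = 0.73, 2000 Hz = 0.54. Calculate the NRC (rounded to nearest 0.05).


Given values:
  a_250 = 0.82, a_500 = 0.72
  a_1000 = 0.73, a_2000 = 0.54
Formula: NRC = (a250 + a500 + a1000 + a2000) / 4
Sum = 0.82 + 0.72 + 0.73 + 0.54 = 2.81
NRC = 2.81 / 4 = 0.7025
Rounded to nearest 0.05: 0.7

0.7


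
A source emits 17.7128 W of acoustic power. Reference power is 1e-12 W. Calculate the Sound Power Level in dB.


Given values:
  W = 17.7128 W
  W_ref = 1e-12 W
Formula: SWL = 10 * log10(W / W_ref)
Compute ratio: W / W_ref = 17712800000000
Compute log10: log10(17712800000000) = 13.248287
Multiply: SWL = 10 * 13.248287 = 132.48

132.48 dB


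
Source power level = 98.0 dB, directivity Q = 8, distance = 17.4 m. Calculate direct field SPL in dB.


Given values:
  Lw = 98.0 dB, Q = 8, r = 17.4 m
Formula: SPL = Lw + 10 * log10(Q / (4 * pi * r^2))
Compute 4 * pi * r^2 = 4 * pi * 17.4^2 = 3804.5944
Compute Q / denom = 8 / 3804.5944 = 0.00210272
Compute 10 * log10(0.00210272) = -26.7722
SPL = 98.0 + (-26.7722) = 71.23

71.23 dB


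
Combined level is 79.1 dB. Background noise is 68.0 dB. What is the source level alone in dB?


Given values:
  L_total = 79.1 dB, L_bg = 68.0 dB
Formula: L_source = 10 * log10(10^(L_total/10) - 10^(L_bg/10))
Convert to linear:
  10^(79.1/10) = 81283051.6164
  10^(68.0/10) = 6309573.4448
Difference: 81283051.6164 - 6309573.4448 = 74973478.1716
L_source = 10 * log10(74973478.1716) = 78.75

78.75 dB


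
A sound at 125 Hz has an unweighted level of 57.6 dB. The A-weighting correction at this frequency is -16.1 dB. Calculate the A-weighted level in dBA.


Given values:
  SPL = 57.6 dB
  A-weighting at 125 Hz = -16.1 dB
Formula: L_A = SPL + A_weight
L_A = 57.6 + (-16.1)
L_A = 41.5

41.5 dBA


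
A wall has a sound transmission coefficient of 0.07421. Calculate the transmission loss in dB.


Given values:
  tau = 0.07421
Formula: TL = 10 * log10(1 / tau)
Compute 1 / tau = 1 / 0.07421 = 13.4753
Compute log10(13.4753) = 1.129538
TL = 10 * 1.129538 = 11.3

11.3 dB


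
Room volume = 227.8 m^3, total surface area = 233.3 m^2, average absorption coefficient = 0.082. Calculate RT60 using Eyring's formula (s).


Given values:
  V = 227.8 m^3, S = 233.3 m^2, alpha = 0.082
Formula: RT60 = 0.161 * V / (-S * ln(1 - alpha))
Compute ln(1 - 0.082) = ln(0.918) = -0.085558
Denominator: -233.3 * -0.085558 = 19.9607
Numerator: 0.161 * 227.8 = 36.6758
RT60 = 36.6758 / 19.9607 = 1.837

1.837 s


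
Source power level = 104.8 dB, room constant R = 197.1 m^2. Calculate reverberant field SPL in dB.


Given values:
  Lw = 104.8 dB, R = 197.1 m^2
Formula: SPL = Lw + 10 * log10(4 / R)
Compute 4 / R = 4 / 197.1 = 0.020294
Compute 10 * log10(0.020294) = -16.9263
SPL = 104.8 + (-16.9263) = 87.87

87.87 dB


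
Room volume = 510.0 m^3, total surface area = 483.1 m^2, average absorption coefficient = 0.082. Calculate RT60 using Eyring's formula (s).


Given values:
  V = 510.0 m^3, S = 483.1 m^2, alpha = 0.082
Formula: RT60 = 0.161 * V / (-S * ln(1 - alpha))
Compute ln(1 - 0.082) = ln(0.918) = -0.085558
Denominator: -483.1 * -0.085558 = 41.3331
Numerator: 0.161 * 510.0 = 82.11
RT60 = 82.11 / 41.3331 = 1.987

1.987 s


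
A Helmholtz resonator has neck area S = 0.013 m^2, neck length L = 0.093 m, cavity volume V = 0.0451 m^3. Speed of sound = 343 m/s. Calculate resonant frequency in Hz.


Given values:
  S = 0.013 m^2, L = 0.093 m, V = 0.0451 m^3, c = 343 m/s
Formula: f = (c / (2*pi)) * sqrt(S / (V * L))
Compute V * L = 0.0451 * 0.093 = 0.0041943
Compute S / (V * L) = 0.013 / 0.0041943 = 3.0994
Compute sqrt(3.0994) = 1.760511
Compute c / (2*pi) = 343 / 6.283185 = 54.590148
f = 54.590148 * 1.760511 = 96.11

96.11 Hz
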